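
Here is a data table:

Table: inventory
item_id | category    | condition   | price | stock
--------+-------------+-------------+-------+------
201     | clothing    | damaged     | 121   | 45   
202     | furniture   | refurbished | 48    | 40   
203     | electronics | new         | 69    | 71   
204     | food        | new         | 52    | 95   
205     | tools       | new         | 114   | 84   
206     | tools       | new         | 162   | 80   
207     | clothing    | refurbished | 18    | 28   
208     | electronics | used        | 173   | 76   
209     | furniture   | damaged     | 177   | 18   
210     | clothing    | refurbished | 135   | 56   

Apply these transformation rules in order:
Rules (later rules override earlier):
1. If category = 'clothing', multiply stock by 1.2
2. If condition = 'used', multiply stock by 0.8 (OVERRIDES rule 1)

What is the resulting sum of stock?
603.6

Step 1: Rule 2 takes priority for records with condition = 'used'
  - 1 records: 76 × 0.8 = 60.8
Step 2: Rule 1 applies to remaining records with category = 'clothing'
  - 3 records: 129 × 1.2 = 154.8
Step 3: Other records unchanged: 388
Step 4: Final sum = 60.8 + 154.8 + 388 = 603.6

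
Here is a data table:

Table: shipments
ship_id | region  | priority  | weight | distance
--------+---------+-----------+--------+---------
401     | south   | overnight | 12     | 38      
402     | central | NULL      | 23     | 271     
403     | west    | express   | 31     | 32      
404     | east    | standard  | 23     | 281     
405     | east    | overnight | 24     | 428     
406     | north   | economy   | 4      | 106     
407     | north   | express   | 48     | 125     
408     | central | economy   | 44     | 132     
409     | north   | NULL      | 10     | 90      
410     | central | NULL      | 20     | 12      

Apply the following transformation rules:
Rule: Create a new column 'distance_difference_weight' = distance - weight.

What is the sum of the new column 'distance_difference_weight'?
1276

Step 1: For each record, compute distance - weight
Example calculations:
  38 - 12 = 26
  271 - 23 = 248
  32 - 31 = 1
  ...
Step 2: Sum all derived values
Step 3: Total = 1276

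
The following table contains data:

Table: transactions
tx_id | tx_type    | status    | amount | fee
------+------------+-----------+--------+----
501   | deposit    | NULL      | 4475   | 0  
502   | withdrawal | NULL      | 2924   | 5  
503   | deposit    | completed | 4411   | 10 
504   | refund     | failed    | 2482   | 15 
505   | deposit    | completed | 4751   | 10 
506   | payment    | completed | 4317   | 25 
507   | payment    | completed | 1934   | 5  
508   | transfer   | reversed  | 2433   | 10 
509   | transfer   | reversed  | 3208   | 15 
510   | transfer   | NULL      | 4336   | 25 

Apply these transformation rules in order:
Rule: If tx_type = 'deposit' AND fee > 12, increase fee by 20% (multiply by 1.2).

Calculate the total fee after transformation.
120

Step 1: Find records where tx_type = 'deposit' AND fee > 12
Step 2: 0 records match, summing to 0
Step 3: After multiplier: 0 × 1.2 = 0.0
Step 4: Unaffected records sum: 120
Step 5: Final sum = 0.0 + 120 = 120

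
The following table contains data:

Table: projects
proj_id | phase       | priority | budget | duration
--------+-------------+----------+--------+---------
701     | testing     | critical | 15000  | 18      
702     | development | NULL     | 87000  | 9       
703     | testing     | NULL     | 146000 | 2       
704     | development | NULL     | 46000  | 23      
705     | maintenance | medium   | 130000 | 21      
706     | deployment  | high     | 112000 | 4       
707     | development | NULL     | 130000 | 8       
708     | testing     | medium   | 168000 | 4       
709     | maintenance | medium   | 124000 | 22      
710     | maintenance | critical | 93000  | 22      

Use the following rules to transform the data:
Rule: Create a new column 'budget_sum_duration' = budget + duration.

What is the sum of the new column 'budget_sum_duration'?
1051133

Step 1: For each record, compute budget + duration
Example calculations:
  15000 + 18 = 15018
  87000 + 9 = 87009
  146000 + 2 = 146002
  ...
Step 2: Sum all derived values
Step 3: Total = 1051133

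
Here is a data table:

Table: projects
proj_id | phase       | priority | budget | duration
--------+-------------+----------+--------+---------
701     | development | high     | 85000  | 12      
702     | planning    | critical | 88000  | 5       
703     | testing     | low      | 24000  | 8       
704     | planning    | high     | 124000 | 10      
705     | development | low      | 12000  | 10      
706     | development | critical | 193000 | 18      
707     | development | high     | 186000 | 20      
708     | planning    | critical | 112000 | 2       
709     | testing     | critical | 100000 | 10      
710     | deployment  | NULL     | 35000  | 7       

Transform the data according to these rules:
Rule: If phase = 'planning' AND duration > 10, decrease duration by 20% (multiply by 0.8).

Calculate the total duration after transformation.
102

Step 1: Find records where phase = 'planning' AND duration > 10
Step 2: 0 records match, summing to 0
Step 3: After multiplier: 0 × 0.8 = 0.0
Step 4: Unaffected records sum: 102
Step 5: Final sum = 0.0 + 102 = 102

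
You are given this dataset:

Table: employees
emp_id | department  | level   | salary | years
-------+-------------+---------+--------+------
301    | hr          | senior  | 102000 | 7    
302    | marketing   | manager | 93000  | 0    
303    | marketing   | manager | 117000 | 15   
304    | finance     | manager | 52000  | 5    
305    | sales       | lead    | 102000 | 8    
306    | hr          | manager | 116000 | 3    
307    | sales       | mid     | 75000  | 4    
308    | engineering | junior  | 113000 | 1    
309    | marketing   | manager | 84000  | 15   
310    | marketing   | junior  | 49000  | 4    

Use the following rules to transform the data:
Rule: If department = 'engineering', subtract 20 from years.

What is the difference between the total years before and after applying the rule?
20

Step 1: Original sum of years = 62
Step 2: 1 records have department = 'engineering'
Step 3: Each affected record changes by -20
Step 4: Total change = 1 × -20 = -20
Step 5: New sum = 62 + -20 = 42
Step 6: Difference = |42 - 62| = 20
        (Sum decreased by 20)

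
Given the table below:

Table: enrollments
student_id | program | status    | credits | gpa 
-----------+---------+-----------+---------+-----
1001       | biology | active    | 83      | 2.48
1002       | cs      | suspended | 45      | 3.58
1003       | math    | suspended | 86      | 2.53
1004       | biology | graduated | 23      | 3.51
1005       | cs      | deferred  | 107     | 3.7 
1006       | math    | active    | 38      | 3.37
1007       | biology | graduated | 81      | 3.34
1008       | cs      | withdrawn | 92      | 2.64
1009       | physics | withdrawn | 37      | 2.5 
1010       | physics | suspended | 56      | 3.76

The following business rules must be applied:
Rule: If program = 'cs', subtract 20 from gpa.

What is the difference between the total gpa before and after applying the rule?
60.0

Step 1: Original sum of gpa = 31.41
Step 2: 3 records have program = 'cs'
Step 3: Each affected record changes by -20
Step 4: Total change = 3 × -20 = -60
Step 5: New sum = 31.41 + -60 = -28.59
Step 6: Difference = |-28.59 - 31.41| = 60.0
        (Sum decreased by 60.0)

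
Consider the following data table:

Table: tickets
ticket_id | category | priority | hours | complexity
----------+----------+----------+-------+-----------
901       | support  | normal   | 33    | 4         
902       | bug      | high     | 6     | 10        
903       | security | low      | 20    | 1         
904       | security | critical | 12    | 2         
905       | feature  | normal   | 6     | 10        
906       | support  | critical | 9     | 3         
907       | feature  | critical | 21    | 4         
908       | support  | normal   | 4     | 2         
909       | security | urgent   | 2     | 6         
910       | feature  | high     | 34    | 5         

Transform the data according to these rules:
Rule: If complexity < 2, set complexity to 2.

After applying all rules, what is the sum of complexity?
48

Step 1: 1 records have complexity < 2
Step 2: These records originally summed to 1
Step 3: After setting to minimum: 1 × 2 = 2
Step 4: Unaffected records sum: 46
Step 5: Final sum = 2 + 46 = 48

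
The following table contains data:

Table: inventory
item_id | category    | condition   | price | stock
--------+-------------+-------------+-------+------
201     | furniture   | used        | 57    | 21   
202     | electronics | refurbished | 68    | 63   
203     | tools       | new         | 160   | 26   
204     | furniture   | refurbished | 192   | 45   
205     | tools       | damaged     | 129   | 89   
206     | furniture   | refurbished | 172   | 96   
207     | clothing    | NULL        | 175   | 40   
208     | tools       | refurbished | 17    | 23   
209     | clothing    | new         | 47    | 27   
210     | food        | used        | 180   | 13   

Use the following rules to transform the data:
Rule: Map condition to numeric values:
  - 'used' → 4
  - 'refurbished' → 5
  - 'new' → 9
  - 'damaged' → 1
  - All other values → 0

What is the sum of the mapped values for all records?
47

Step 1: Apply mapping to each record
Step 2: Count by status:
  'used': 2 records × 4 = 8
  'refurbished': 4 records × 5 = 20
  'new': 2 records × 9 = 18
  'damaged': 1 records × 1 = 1
Step 3: Sum all mapped values = 47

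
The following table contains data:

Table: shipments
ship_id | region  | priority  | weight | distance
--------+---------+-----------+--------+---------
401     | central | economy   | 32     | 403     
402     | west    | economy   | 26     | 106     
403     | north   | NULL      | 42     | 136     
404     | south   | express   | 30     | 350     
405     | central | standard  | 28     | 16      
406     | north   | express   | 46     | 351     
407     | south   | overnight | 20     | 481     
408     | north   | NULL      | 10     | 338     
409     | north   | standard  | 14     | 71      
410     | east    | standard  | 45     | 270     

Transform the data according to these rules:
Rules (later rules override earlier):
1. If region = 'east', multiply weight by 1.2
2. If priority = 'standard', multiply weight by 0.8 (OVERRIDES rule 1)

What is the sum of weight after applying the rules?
275.6

Step 1: Rule 2 takes priority for records with priority = 'standard'
  - 3 records: 87 × 0.8 = 69.6
Step 2: Rule 1 applies to remaining records with region = 'east'
  - 0 records: 0 × 1.2 = 0.0
Step 3: Other records unchanged: 206
Step 4: Final sum = 69.6 + 0.0 + 206 = 275.6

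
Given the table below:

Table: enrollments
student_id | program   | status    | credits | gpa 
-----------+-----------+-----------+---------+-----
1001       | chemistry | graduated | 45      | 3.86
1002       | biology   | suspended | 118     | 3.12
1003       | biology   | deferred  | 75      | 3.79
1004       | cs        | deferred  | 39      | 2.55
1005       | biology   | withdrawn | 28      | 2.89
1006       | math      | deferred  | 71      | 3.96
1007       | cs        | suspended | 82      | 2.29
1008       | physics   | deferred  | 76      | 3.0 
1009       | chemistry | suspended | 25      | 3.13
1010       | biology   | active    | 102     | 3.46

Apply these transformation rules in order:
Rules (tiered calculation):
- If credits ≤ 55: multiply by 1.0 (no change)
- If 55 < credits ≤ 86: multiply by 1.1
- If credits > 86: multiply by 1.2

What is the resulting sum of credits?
735.4

Step 1: Tier 1 (credits ≤ 55): 4 records, sum = 137 × 1.0 = 137.0
Step 2: Tier 2 (55 < credits ≤ 86): 4 records, sum = 304 × 1.1 = 334.4
Step 3: Tier 3 (credits > 86): 2 records, sum = 220 × 1.2 = 264.0
Step 4: Final sum = 137.0 + 334.4 + 264.0 = 735.4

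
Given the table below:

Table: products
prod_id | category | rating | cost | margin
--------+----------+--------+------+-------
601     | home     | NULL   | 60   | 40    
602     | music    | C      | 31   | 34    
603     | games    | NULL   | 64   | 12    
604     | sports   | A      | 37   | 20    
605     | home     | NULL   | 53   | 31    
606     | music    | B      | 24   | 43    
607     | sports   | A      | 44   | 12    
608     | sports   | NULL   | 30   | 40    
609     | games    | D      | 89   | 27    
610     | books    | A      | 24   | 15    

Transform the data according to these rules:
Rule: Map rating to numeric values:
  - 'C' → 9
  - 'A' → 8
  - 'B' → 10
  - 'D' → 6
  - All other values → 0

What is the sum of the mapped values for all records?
49

Step 1: Apply mapping to each record
Step 2: Count by status:
  'C': 1 records × 9 = 9
  'A': 3 records × 8 = 24
  'B': 1 records × 10 = 10
  'D': 1 records × 6 = 6
Step 3: Sum all mapped values = 49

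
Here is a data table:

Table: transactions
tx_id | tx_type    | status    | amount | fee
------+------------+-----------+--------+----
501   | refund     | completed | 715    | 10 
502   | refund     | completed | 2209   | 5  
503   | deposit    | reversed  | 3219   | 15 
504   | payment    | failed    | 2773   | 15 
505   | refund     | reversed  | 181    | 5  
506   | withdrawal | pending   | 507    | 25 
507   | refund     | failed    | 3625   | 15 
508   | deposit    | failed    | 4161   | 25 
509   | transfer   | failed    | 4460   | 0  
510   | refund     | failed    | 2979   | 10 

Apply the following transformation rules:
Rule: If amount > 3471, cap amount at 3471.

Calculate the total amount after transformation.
22996

Step 1: 3 records have amount > 3471
Step 2: These records originally summed to 12246
Step 3: After capping: 3 × 3471 = 10413
Step 4: Unaffected records sum: 12583
Step 5: Final sum = 10413 + 12583 = 22996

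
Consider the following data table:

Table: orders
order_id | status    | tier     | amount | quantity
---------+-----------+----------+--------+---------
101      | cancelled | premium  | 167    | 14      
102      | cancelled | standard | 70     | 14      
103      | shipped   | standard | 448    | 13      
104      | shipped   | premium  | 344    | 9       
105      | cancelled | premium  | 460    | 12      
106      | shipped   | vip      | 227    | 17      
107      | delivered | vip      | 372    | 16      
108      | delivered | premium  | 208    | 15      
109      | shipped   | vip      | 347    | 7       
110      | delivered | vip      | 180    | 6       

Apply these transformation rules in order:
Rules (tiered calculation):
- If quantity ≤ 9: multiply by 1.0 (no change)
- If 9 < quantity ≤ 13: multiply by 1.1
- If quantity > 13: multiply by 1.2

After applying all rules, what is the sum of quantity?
140.7

Step 1: Tier 1 (quantity ≤ 9): 3 records, sum = 22 × 1.0 = 22.0
Step 2: Tier 2 (9 < quantity ≤ 13): 2 records, sum = 25 × 1.1 = 27.5
Step 3: Tier 3 (quantity > 13): 5 records, sum = 76 × 1.2 = 91.2
Step 4: Final sum = 22.0 + 27.5 + 91.2 = 140.7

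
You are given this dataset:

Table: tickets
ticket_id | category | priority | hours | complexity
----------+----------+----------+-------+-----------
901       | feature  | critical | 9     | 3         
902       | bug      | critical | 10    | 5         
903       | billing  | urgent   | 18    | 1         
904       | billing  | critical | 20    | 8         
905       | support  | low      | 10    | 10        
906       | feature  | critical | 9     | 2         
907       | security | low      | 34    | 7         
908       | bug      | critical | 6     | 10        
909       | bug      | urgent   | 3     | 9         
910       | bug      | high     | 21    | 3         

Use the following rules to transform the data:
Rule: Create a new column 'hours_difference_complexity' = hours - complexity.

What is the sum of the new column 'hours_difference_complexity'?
82

Step 1: For each record, compute hours - complexity
Example calculations:
  9 - 3 = 6
  10 - 5 = 5
  18 - 1 = 17
  ...
Step 2: Sum all derived values
Step 3: Total = 82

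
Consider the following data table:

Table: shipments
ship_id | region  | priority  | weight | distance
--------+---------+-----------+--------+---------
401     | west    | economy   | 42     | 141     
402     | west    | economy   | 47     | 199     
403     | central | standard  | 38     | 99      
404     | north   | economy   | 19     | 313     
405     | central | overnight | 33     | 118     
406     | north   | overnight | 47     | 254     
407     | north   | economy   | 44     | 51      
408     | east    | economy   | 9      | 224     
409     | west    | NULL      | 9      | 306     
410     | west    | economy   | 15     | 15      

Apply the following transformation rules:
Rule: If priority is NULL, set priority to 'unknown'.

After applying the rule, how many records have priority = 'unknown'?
1

Step 1: Count records where priority IS NULL
Step 2: Found 1 records with NULL priority
Step 3: These records will have priority set to 'unknown'
Step 4: Records already having priority = 'unknown': 0
Step 5: Answer: 1 + 0 = 1 records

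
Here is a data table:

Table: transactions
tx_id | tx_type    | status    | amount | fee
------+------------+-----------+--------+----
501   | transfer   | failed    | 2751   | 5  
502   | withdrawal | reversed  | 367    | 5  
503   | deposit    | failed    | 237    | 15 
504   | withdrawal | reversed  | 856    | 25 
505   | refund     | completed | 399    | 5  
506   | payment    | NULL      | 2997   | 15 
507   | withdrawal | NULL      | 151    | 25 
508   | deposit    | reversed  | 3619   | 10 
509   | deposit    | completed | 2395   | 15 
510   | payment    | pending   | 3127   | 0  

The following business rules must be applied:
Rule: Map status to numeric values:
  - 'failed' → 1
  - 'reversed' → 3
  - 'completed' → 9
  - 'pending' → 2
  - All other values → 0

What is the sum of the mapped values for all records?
31

Step 1: Apply mapping to each record
Step 2: Count by status:
  'failed': 2 records × 1 = 2
  'reversed': 3 records × 3 = 9
  'completed': 2 records × 9 = 18
  'pending': 1 records × 2 = 2
Step 3: Sum all mapped values = 31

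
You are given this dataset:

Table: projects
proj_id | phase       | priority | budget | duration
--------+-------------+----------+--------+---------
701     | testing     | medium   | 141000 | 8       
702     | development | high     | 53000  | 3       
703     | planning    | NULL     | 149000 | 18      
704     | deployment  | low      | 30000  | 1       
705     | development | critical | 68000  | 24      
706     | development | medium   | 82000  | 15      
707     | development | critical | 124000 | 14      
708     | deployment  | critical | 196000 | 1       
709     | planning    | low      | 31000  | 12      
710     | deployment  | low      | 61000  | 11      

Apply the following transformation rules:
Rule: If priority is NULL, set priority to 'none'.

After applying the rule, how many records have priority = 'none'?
1

Step 1: Count records where priority IS NULL
Step 2: Found 1 records with NULL priority
Step 3: These records will have priority set to 'none'
Step 4: Records already having priority = 'none': 0
Step 5: Answer: 1 + 0 = 1 records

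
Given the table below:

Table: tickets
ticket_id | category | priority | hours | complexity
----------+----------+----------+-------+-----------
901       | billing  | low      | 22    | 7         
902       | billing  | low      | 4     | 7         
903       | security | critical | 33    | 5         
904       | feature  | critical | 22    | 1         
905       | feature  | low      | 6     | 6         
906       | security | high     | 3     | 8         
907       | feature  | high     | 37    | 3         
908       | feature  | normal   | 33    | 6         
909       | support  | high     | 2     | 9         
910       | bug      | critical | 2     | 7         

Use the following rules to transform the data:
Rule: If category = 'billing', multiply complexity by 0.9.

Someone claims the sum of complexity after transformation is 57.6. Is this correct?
Yes, the result is correct.

Step 1: Calculate the correct sum after transformation
Step 2: Apply multiplier 0.9 to records where category = 'billing'
Step 3: Correct result = 57.6
Step 4: Claimed result = 57.6
Step 5: 57.6 = 57.6 ✓
Conclusion: The claimed result is correct.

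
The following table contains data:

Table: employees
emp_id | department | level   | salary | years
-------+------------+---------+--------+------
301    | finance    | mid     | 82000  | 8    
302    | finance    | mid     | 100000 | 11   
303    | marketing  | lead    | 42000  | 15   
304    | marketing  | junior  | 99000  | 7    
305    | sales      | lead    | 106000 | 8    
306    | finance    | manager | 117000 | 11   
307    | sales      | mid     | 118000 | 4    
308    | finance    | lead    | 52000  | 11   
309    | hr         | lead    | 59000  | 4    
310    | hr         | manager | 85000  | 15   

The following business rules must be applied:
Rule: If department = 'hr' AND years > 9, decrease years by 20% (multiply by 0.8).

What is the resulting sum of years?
91.0

Step 1: Find records where department = 'hr' AND years > 9
Step 2: 1 records match, summing to 15
Step 3: After multiplier: 15 × 0.8 = 12.0
Step 4: Unaffected records sum: 79
Step 5: Final sum = 12.0 + 79 = 91.0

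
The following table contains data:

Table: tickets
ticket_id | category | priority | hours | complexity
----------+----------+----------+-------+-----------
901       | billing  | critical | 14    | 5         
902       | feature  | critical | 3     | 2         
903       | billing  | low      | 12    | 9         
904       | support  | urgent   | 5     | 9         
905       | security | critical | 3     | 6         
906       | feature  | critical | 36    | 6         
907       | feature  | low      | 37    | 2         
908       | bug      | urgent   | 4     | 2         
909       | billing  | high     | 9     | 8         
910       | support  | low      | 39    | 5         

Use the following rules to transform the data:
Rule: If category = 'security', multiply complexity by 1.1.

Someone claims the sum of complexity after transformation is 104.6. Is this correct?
No, the correct result is 54.6.

Step 1: Calculate the correct sum after transformation
Step 2: Apply multiplier 1.1 to records where category = 'security'
Step 3: Correct result = 54.6
Step 4: Claimed result = 104.6
Step 5: 54.6 ≠ 104.6
Conclusion: The claimed result is incorrect. The correct answer is 54.6.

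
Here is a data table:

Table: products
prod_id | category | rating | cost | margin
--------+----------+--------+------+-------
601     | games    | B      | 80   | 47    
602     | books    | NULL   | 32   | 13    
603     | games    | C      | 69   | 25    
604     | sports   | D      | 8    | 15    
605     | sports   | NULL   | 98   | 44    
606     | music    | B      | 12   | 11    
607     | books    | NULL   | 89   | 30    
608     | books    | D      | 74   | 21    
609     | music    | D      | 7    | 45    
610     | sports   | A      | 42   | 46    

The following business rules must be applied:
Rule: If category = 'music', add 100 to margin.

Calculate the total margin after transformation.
497

Step 1: Count records where category = 'music': 2
Step 2: Total bonus added: 2 × 100 = 200
Step 3: Original sum of margin: 297
Step 4: Final sum = 297 + 200 = 497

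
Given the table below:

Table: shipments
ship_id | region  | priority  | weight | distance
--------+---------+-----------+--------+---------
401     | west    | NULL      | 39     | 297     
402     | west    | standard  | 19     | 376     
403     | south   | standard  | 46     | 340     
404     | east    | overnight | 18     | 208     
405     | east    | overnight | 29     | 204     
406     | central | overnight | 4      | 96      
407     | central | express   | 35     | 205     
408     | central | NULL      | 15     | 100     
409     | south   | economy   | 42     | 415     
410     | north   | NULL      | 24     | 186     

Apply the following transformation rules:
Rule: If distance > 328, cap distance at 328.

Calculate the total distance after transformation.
2280

Step 1: 3 records have distance > 328
Step 2: These records originally summed to 1131
Step 3: After capping: 3 × 328 = 984
Step 4: Unaffected records sum: 1296
Step 5: Final sum = 984 + 1296 = 2280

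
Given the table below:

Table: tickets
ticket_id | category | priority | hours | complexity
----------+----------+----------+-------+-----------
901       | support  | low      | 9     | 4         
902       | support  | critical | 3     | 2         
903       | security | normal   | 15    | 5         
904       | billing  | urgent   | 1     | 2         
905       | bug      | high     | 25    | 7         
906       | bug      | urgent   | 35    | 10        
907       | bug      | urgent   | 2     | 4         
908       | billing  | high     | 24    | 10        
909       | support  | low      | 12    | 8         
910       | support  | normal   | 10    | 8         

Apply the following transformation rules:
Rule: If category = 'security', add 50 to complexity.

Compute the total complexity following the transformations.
110

Step 1: Count records where category = 'security': 1
Step 2: Total bonus added: 1 × 50 = 50
Step 3: Original sum of complexity: 60
Step 4: Final sum = 60 + 50 = 110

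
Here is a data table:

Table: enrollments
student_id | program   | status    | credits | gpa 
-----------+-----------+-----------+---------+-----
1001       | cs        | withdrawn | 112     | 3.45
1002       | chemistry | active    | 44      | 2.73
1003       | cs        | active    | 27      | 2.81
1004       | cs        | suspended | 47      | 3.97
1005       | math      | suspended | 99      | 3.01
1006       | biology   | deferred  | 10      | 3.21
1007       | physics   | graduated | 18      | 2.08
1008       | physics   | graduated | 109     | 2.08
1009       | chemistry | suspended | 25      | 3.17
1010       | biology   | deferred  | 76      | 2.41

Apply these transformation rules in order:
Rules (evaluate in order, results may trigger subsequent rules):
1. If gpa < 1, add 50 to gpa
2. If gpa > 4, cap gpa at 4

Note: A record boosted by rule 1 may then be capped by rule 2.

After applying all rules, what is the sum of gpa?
28.92

Step 1: Apply rule 1 to records with gpa < 1
  - 0 records get bonus of 50
  - Of these, 0 records then exceed 4 and get capped
Step 2: Apply rule 2 to records with gpa > 4
  - 0 records (original) are capped
Step 3: Calculate final sum = 28.92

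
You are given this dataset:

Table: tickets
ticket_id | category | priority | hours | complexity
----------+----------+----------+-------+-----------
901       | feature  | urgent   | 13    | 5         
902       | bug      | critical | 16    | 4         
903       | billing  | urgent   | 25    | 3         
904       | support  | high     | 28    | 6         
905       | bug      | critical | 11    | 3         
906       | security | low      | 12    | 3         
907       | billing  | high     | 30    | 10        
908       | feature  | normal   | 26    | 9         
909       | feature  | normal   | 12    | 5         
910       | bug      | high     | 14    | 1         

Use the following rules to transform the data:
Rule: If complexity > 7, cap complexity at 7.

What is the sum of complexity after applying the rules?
44

Step 1: 2 records have complexity > 7
Step 2: These records originally summed to 19
Step 3: After capping: 2 × 7 = 14
Step 4: Unaffected records sum: 30
Step 5: Final sum = 14 + 30 = 44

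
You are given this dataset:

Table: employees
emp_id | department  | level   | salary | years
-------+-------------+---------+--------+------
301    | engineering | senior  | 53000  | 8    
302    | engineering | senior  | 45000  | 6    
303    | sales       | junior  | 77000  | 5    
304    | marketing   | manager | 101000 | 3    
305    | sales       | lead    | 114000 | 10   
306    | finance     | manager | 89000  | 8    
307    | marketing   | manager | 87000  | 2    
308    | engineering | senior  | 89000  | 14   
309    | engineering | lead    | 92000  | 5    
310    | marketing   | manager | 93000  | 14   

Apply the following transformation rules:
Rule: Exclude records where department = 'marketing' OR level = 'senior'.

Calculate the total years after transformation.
28

Step 1: Find records where department = 'marketing' OR level = 'senior'
Step 2: 6 records match, summing to 47
Step 3: Original sum: 75
Step 4: Remaining sum = 75 - 47 = 28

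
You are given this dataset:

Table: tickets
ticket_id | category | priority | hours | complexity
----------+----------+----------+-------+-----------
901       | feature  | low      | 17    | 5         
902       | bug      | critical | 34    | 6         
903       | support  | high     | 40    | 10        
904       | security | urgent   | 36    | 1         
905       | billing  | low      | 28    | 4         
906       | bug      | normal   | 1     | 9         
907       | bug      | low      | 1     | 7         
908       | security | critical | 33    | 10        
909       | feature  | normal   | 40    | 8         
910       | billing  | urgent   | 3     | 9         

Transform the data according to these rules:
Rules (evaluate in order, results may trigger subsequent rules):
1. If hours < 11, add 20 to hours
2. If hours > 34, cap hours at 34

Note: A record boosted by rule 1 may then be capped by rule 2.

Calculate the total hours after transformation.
279

Step 1: Apply rule 1 to records with hours < 11
  - 3 records get bonus of 20
  - Of these, 0 records then exceed 34 and get capped
Step 2: Apply rule 2 to records with hours > 34
  - 3 records (original) are capped
Step 3: Calculate final sum = 279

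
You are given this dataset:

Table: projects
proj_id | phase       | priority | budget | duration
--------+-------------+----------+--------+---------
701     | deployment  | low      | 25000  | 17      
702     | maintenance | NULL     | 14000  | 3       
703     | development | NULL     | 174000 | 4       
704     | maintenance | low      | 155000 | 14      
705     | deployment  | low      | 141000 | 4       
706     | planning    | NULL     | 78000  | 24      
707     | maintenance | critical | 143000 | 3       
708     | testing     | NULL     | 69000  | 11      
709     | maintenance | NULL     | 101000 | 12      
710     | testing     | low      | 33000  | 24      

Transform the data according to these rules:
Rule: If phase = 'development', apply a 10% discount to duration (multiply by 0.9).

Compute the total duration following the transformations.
115.6

Step 1: Records with phase = 'development' have total duration = 4
Step 2: Apply multiplier: 4 × 0.9 = 3.6
Step 3: Other records total: 112
Step 4: Final sum = 3.6 + 112 = 115.6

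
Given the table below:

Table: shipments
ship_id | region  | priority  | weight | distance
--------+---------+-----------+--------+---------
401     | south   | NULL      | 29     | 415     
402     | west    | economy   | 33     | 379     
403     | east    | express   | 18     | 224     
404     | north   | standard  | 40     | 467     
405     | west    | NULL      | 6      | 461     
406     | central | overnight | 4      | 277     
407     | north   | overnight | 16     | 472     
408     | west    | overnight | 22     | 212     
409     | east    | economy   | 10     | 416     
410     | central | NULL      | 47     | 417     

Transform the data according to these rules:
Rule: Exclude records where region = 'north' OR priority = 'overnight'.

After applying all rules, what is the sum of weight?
143

Step 1: Find records where region = 'north' OR priority = 'overnight'
Step 2: 4 records match, summing to 82
Step 3: Original sum: 225
Step 4: Remaining sum = 225 - 82 = 143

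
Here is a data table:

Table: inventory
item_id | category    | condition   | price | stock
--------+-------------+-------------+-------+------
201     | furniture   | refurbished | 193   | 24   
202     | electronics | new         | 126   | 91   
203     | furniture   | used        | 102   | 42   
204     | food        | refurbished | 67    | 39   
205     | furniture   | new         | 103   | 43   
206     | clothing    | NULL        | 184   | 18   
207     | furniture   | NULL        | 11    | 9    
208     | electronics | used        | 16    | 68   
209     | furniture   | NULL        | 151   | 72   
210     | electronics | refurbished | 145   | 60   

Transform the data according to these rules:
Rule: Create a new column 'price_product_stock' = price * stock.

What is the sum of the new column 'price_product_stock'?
51495

Step 1: For each record, compute price * stock
Example calculations:
  193 * 24 = 4632
  126 * 91 = 11466
  102 * 42 = 4284
  ...
Step 2: Sum all derived values
Step 3: Total = 51495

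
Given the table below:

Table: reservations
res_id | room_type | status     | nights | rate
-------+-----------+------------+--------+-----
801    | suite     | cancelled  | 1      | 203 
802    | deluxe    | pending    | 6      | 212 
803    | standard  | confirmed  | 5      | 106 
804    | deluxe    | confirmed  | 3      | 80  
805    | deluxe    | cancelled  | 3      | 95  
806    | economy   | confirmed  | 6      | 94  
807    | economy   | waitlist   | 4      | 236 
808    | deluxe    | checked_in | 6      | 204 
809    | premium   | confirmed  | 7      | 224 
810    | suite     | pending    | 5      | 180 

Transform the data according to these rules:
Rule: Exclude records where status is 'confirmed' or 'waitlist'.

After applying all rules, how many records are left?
5

Step 1: Count records to exclude
  - 4 (confirmed) + 1 (waitlist) = 5 records
Step 2: Total records: 10
Step 3: Remaining = 10 - 5 = 5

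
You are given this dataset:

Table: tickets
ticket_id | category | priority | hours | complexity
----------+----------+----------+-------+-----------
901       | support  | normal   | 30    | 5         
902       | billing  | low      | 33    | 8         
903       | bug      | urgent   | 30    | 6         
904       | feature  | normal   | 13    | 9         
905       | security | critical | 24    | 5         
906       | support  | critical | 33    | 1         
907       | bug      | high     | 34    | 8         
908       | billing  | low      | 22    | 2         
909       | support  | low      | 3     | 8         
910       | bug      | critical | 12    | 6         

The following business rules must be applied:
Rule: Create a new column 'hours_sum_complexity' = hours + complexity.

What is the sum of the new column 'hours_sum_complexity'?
292

Step 1: For each record, compute hours + complexity
Example calculations:
  30 + 5 = 35
  33 + 8 = 41
  30 + 6 = 36
  ...
Step 2: Sum all derived values
Step 3: Total = 292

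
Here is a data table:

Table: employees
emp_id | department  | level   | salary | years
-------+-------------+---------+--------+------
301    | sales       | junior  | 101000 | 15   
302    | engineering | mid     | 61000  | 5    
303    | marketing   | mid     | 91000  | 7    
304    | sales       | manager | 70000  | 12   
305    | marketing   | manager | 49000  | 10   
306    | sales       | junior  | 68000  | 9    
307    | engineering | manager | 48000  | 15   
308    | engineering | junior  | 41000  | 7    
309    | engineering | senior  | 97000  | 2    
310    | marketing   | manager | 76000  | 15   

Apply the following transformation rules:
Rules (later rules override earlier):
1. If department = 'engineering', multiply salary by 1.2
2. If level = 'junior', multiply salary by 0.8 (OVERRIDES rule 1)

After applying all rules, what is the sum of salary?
701200.0

Step 1: Rule 2 takes priority for records with level = 'junior'
  - 3 records: 210000 × 0.8 = 168000.0
Step 2: Rule 1 applies to remaining records with department = 'engineering'
  - 3 records: 206000 × 1.2 = 247200.0
Step 3: Other records unchanged: 286000
Step 4: Final sum = 168000.0 + 247200.0 + 286000 = 701200.0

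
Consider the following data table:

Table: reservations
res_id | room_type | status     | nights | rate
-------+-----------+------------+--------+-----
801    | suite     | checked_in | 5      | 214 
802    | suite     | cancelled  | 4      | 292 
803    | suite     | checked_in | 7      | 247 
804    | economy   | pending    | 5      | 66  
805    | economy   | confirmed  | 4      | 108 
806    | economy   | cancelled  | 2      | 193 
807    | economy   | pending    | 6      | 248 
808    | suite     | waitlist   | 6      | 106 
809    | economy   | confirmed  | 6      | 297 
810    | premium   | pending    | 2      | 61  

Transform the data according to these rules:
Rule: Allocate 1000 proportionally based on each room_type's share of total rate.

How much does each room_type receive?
economy: 497.82, premium: 33.3, suite: 468.89

Step 1: Calculate total rate = 1832
Step 2: Calculate each room_type's proportion:
  economy: 912/1832 = 49.78% → 497.82
  premium: 61/1832 = 3.33% → 33.3
  suite: 859/1832 = 46.89% → 468.89
Step 3: Verify: sum of allocations ≈ 1000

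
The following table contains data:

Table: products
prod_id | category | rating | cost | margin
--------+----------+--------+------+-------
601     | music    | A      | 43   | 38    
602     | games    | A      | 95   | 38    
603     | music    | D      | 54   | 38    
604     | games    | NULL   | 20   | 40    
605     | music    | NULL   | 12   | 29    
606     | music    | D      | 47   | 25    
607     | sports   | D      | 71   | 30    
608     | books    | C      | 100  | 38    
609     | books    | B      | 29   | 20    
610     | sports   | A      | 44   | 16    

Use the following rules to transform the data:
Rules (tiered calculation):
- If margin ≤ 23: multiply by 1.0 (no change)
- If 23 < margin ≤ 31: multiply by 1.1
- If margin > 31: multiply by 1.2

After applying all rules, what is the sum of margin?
358.8

Step 1: Tier 1 (margin ≤ 23): 2 records, sum = 36 × 1.0 = 36.0
Step 2: Tier 2 (23 < margin ≤ 31): 3 records, sum = 84 × 1.1 = 92.4
Step 3: Tier 3 (margin > 31): 5 records, sum = 192 × 1.2 = 230.4
Step 4: Final sum = 36.0 + 92.4 + 230.4 = 358.8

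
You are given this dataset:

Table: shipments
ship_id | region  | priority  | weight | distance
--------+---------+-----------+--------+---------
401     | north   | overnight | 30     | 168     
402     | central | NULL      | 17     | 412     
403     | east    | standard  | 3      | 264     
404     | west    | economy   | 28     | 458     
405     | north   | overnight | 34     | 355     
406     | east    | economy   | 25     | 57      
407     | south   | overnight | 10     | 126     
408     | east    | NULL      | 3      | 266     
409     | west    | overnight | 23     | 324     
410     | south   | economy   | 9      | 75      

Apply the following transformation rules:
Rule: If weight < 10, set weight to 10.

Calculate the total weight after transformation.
197

Step 1: 3 records have weight < 10
Step 2: These records originally summed to 15
Step 3: After setting to minimum: 3 × 10 = 30
Step 4: Unaffected records sum: 167
Step 5: Final sum = 30 + 167 = 197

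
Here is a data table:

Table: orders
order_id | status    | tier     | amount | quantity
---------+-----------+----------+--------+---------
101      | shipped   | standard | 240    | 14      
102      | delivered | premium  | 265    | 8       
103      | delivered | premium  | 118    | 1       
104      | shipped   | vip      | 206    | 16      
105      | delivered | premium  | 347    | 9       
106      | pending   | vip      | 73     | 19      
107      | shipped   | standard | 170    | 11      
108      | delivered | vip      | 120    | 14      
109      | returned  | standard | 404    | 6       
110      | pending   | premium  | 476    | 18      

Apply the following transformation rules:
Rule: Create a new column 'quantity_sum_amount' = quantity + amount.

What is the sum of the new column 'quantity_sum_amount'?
2535

Step 1: For each record, compute quantity + amount
Example calculations:
  14 + 240 = 254
  8 + 265 = 273
  1 + 118 = 119
  ...
Step 2: Sum all derived values
Step 3: Total = 2535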